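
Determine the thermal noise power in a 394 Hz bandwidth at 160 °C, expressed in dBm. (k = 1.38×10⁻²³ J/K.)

T = 160 °C + 273.15 = 433.15 K
P_n = kTB = 1.38×10⁻²³ × 433.15 × 3.94×10² = 2.36×10⁻¹⁸ W
In dBm: 10 log₁₀(2.36×10⁻¹⁸ / 10⁻³) = −146.3 dBm

−146.3 dBm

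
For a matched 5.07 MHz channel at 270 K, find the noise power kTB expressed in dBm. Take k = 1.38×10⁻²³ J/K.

−107.2 dBm

P_n = kTB = 1.38×10⁻²³ × 270 × 5.07×10⁶ = 1.89×10⁻¹⁴ W
In dBm: 10 log₁₀(1.89×10⁻¹⁴ / 10⁻³) = −107.2 dBm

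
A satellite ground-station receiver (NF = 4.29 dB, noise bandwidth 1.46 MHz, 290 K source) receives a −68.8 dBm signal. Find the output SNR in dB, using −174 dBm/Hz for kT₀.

39.3 dB

Noise floor: N = −174 + 10 log₁₀(B) + NF
10 log₁₀(1.46×10⁶) = 61.64 dB
N = −174 + 61.64 + 4.29 = −108.07 dBm
SNR = P_sig − N = −68.8 − (−108.07) = 39.27 dB → 39.3 dB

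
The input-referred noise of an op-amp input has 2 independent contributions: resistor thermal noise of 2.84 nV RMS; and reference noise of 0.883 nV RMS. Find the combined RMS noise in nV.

Uncorrelated sources add in power (mean-square): V_tot = √(ΣV_i²)
V_tot = √[(2.84×10⁻⁹)² + (8.83×10⁻¹⁰)²] = 2.97×10⁻⁹ V = 2.97 nV

2.97 nV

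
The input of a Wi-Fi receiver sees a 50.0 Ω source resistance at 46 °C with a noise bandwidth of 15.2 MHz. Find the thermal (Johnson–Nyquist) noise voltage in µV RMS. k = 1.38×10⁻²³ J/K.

T = 46 °C + 273.15 = 319.15 K
V_n = √(4kTRB)
4kTRB = 4 × 1.38×10⁻²³ × 319.15 × 5.00×10¹ × 1.52×10⁷ = 1.34×10⁻¹¹ V²
V_n = √(1.34×10⁻¹¹) = 3.66×10⁻⁶ V = 3.66 µV

3.66 µV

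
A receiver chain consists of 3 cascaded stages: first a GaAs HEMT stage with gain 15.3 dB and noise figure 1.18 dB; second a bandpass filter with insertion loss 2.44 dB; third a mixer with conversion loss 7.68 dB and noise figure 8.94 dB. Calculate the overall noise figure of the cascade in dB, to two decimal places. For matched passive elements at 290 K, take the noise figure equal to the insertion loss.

2.27 dB

Convert to linear (a loss of L dB is a gain of −L dB): F_i = 10^(NF_i/10), G_i = 10^(G_i,dB/10)
  Stage 1: F_1 = 10^(1.18/10) = 1.312, G_1 = 10^(15.3/10) = 33.88
  Stage 2: F_2 = 10^(2.44/10) = 1.754, G_2 = 10^(−2.44/10) = 0.5702
  Stage 3: F_3 = 10^(8.94/10) = 7.834, G_3 = 10^(−7.68/10) = 0.1706
Friis cascade:
  F = 1.312 + (1.754 − 1)/33.88 + (7.834 − 1)/19.32 = 1.688
NF = 10 log₁₀(1.688) = 2.27 dB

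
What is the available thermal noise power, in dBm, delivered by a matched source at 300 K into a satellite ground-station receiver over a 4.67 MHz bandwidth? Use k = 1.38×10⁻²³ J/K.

−107.1 dBm

P_n = kTB = 1.38×10⁻²³ × 300 × 4.67×10⁶ = 1.93×10⁻¹⁴ W
In dBm: 10 log₁₀(1.93×10⁻¹⁴ / 10⁻³) = −107.1 dBm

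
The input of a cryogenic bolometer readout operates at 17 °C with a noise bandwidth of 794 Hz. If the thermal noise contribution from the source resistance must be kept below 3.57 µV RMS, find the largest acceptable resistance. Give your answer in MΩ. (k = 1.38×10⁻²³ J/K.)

1.00 MΩ

T = 17 °C + 273.15 = 290.15 K
Johnson–Nyquist: V_n = √(4kTRB) ⇒ R = V_n² / (4kTB)
4kTB = 4 × 1.38×10⁻²³ × 290.15 × 7.94×10² = 1.27×10⁻¹⁷
R = (3.57×10⁻⁶)² / 1.27×10⁻¹⁷ = 1.00×10⁶ Ω = 1.00 MΩ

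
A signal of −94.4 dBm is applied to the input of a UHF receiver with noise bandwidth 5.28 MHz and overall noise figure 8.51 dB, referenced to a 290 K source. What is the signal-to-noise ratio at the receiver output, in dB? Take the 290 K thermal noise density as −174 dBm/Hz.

Noise floor: N = −174 + 10 log₁₀(B) + NF
10 log₁₀(5.28×10⁶) = 67.23 dB
N = −174 + 67.23 + 8.51 = −98.26 dBm
SNR = P_sig − N = −94.4 − (−98.26) = 3.86 dB → 3.9 dB

3.9 dB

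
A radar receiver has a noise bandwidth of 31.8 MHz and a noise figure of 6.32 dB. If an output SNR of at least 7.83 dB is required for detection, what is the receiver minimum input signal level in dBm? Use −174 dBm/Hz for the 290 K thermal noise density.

Sensitivity = −174 + 10 log₁₀(B) + NF + SNR_min
= −174 + 75.02 + 6.32 + 7.83
= −84.83 dBm → −84.8 dBm

−84.8 dBm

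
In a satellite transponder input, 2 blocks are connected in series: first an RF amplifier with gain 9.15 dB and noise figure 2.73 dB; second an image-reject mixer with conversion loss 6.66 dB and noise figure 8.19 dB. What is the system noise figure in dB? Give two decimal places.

4.07 dB

Convert to linear (a loss of L dB is a gain of −L dB): F_i = 10^(NF_i/10), G_i = 10^(G_i,dB/10)
  Stage 1: F_1 = 10^(2.73/10) = 1.875, G_1 = 10^(9.15/10) = 8.222
  Stage 2: F_2 = 10^(8.19/10) = 6.592, G_2 = 10^(−6.66/10) = 0.2158
Friis cascade:
  F = 1.875 + (6.592 − 1)/8.222 = 2.555
NF = 10 log₁₀(2.555) = 4.07 dB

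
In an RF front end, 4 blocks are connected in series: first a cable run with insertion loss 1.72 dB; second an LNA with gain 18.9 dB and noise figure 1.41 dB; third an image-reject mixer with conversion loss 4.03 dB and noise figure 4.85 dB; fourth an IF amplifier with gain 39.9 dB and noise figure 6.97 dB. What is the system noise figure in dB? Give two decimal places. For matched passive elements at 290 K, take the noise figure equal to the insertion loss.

Convert to linear (a loss of L dB is a gain of −L dB): F_i = 10^(NF_i/10), G_i = 10^(G_i,dB/10)
  Stage 1: F_1 = 10^(1.72/10) = 1.486, G_1 = 10^(−1.72/10) = 0.6730
  Stage 2: F_2 = 10^(1.41/10) = 1.384, G_2 = 10^(18.9/10) = 77.62
  Stage 3: F_3 = 10^(4.85/10) = 3.055, G_3 = 10^(−4.03/10) = 0.3954
  Stage 4: F_4 = 10^(6.97/10) = 4.977, G_4 = 10^(39.9/10) = 9772
Friis cascade:
  F = 1.486 + (1.384 − 1)/0.6730 + (3.055 − 1)/52.24 + (4.977 − 1)/20.65 = 2.288
NF = 10 log₁₀(2.288) = 3.59 dB

3.59 dB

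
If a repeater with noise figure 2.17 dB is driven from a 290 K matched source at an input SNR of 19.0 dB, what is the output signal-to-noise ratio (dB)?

16.83 dB

By definition F = SNR_in/SNR_out, so in dB: SNR_out = SNR_in − NF
SNR_out = 19.0 − 2.17 = 16.83 dB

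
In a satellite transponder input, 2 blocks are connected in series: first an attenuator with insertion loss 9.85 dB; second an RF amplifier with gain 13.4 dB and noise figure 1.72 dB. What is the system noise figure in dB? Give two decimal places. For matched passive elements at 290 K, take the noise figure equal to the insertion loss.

11.57 dB

Convert to linear (a loss of L dB is a gain of −L dB): F_i = 10^(NF_i/10), G_i = 10^(G_i,dB/10)
  Stage 1: F_1 = 10^(9.85/10) = 9.661, G_1 = 10^(−9.85/10) = 0.1035
  Stage 2: F_2 = 10^(1.72/10) = 1.486, G_2 = 10^(13.4/10) = 21.88
Friis cascade:
  F = 9.661 + (1.486 − 1)/0.1035 = 14.35
NF = 10 log₁₀(14.35) = 11.57 dB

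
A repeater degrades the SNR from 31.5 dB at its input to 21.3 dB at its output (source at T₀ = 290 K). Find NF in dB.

10.2 dB

NF (dB) = SNR_in(dB) − SNR_out(dB) when the source is at T₀
NF = 31.5 − 21.3 = 10.2 dB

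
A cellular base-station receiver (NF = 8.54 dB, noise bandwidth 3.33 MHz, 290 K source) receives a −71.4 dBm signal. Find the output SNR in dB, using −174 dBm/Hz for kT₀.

28.8 dB

Noise floor: N = −174 + 10 log₁₀(B) + NF
10 log₁₀(3.33×10⁶) = 65.22 dB
N = −174 + 65.22 + 8.54 = −100.24 dBm
SNR = P_sig − N = −71.4 − (−100.24) = 28.84 dB → 28.8 dB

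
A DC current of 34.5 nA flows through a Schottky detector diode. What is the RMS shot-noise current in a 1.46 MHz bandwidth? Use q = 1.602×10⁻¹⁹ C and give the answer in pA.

I_n = √(2qI·B)
2qI·B = 2 × 1.602×10⁻¹⁹ × 3.45×10⁻⁸ × 1.46×10⁶ = 1.61×10⁻²⁰ A²
I_n = √(1.61×10⁻²⁰) = 1.27×10⁻¹⁰ A = 127 pA

127 pA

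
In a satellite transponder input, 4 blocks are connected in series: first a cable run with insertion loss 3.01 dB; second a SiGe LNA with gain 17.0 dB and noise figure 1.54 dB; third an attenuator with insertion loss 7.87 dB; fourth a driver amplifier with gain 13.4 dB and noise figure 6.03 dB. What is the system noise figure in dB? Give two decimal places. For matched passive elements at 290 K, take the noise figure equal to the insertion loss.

Convert to linear (a loss of L dB is a gain of −L dB): F_i = 10^(NF_i/10), G_i = 10^(G_i,dB/10)
  Stage 1: F_1 = 10^(3.01/10) = 2.000, G_1 = 10^(−3.01/10) = 0.5000
  Stage 2: F_2 = 10^(1.54/10) = 1.426, G_2 = 10^(17.0/10) = 50.12
  Stage 3: F_3 = 10^(7.87/10) = 6.124, G_3 = 10^(−7.87/10) = 0.1633
  Stage 4: F_4 = 10^(6.03/10) = 4.009, G_4 = 10^(13.4/10) = 21.88
Friis cascade:
  F = 2.000 + (1.426 − 1)/0.5000 + (6.124 − 1)/25.06 + (4.009 − 1)/4.093 = 3.791
NF = 10 log₁₀(3.791) = 5.79 dB

5.79 dB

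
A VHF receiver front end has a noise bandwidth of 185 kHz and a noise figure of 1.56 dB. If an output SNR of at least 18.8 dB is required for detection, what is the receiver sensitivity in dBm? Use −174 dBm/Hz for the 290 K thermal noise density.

Sensitivity = −174 + 10 log₁₀(B) + NF + SNR_min
= −174 + 52.67 + 1.56 + 18.8
= −100.97 dBm → −101.0 dBm

−101.0 dBm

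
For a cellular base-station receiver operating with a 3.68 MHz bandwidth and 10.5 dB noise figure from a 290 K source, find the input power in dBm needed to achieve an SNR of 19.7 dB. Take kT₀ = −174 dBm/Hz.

Sensitivity = −174 + 10 log₁₀(B) + NF + SNR_min
= −174 + 65.66 + 10.5 + 19.7
= −78.14 dBm → −78.1 dBm

−78.1 dBm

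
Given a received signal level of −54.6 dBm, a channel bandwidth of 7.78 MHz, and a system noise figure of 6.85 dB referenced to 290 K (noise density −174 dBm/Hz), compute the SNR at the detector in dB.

43.6 dB

Noise floor: N = −174 + 10 log₁₀(B) + NF
10 log₁₀(7.78×10⁶) = 68.91 dB
N = −174 + 68.91 + 6.85 = −98.24 dBm
SNR = P_sig − N = −54.6 − (−98.24) = 43.64 dB → 43.6 dB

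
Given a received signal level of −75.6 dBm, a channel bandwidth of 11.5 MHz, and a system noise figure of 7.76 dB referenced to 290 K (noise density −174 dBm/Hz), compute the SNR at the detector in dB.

20.0 dB

Noise floor: N = −174 + 10 log₁₀(B) + NF
10 log₁₀(1.15×10⁷) = 70.61 dB
N = −174 + 70.61 + 7.76 = −95.63 dBm
SNR = P_sig − N = −75.6 − (−95.63) = 20.03 dB → 20.0 dB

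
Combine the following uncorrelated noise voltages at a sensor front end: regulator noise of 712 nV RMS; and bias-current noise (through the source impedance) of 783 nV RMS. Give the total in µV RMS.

1.06 µV

Uncorrelated sources add in power (mean-square): V_tot = √(ΣV_i²)
V_tot = √[(7.12×10⁻⁷)² + (7.83×10⁻⁷)²] = 1.06×10⁻⁶ V = 1.06 µV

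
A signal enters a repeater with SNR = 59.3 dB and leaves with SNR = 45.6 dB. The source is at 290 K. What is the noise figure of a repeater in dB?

13.7 dB

NF (dB) = SNR_in(dB) − SNR_out(dB) when the source is at T₀
NF = 59.3 − 45.6 = 13.7 dB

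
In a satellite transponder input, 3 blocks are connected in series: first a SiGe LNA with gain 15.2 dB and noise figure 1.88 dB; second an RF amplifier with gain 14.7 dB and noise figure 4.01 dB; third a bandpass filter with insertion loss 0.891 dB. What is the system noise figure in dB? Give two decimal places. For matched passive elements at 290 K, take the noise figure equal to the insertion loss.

2.01 dB

Convert to linear (a loss of L dB is a gain of −L dB): F_i = 10^(NF_i/10), G_i = 10^(G_i,dB/10)
  Stage 1: F_1 = 10^(1.88/10) = 1.542, G_1 = 10^(15.2/10) = 33.11
  Stage 2: F_2 = 10^(4.01/10) = 2.518, G_2 = 10^(14.7/10) = 29.51
  Stage 3: F_3 = 10^(0.891/10) = 1.228, G_3 = 10^(−0.891/10) = 0.8145
Friis cascade:
  F = 1.542 + (2.518 − 1)/33.11 + (1.228 − 1)/977.2 = 1.588
NF = 10 log₁₀(1.588) = 2.01 dB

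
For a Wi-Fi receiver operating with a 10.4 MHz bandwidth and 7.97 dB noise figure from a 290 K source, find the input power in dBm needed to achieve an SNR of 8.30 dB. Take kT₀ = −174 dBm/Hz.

−87.6 dBm

Sensitivity = −174 + 10 log₁₀(B) + NF + SNR_min
= −174 + 70.17 + 7.97 + 8.30
= −87.56 dBm → −87.6 dBm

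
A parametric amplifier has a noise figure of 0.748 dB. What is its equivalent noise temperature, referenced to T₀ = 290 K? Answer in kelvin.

54.5 K

F = 10^(0.748/10) = 1.18796
T_e = (F − 1)·T₀ = (1.18796 − 1) × 290 = 54.5 K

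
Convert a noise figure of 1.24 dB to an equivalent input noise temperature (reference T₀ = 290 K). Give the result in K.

F = 10^(1.24/10) = 1.33045
T_e = (F − 1)·T₀ = (1.33045 − 1) × 290 = 95.8 K

95.8 K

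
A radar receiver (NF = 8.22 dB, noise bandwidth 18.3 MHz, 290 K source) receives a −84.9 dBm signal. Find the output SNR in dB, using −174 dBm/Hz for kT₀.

Noise floor: N = −174 + 10 log₁₀(B) + NF
10 log₁₀(1.83×10⁷) = 72.62 dB
N = −174 + 72.62 + 8.22 = −93.16 dBm
SNR = P_sig − N = −84.9 − (−93.16) = 8.26 dB → 8.3 dB

8.3 dB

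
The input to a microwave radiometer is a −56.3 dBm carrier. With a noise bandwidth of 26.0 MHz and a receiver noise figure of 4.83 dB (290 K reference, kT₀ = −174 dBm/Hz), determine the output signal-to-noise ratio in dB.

38.7 dB

Noise floor: N = −174 + 10 log₁₀(B) + NF
10 log₁₀(2.60×10⁷) = 74.15 dB
N = −174 + 74.15 + 4.83 = −95.02 dBm
SNR = P_sig − N = −56.3 − (−95.02) = 38.72 dB → 38.7 dB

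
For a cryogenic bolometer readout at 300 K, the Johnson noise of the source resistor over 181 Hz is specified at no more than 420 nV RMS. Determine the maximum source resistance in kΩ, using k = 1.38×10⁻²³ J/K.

Johnson–Nyquist: V_n = √(4kTRB) ⇒ R = V_n² / (4kTB)
4kTB = 4 × 1.38×10⁻²³ × 300 × 1.81×10² = 3.00×10⁻¹⁸
R = (4.20×10⁻⁷)² / 3.00×10⁻¹⁸ = 5.89×10⁴ Ω = 58.9 kΩ

58.9 kΩ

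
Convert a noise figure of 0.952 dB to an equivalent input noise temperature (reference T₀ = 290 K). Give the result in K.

F = 10^(0.952/10) = 1.24509
T_e = (F − 1)·T₀ = (1.24509 − 1) × 290 = 71.1 K

71.1 K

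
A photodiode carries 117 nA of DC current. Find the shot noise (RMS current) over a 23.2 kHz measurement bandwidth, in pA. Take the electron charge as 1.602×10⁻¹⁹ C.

29.5 pA

I_n = √(2qI·B)
2qI·B = 2 × 1.602×10⁻¹⁹ × 1.17×10⁻⁷ × 2.32×10⁴ = 8.70×10⁻²² A²
I_n = √(8.70×10⁻²²) = 2.95×10⁻¹¹ A = 29.5 pA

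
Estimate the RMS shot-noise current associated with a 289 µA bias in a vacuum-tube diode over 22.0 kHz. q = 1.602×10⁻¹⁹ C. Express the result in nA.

I_n = √(2qI·B)
2qI·B = 2 × 1.602×10⁻¹⁹ × 2.89×10⁻⁴ × 2.20×10⁴ = 2.04×10⁻¹⁸ A²
I_n = √(2.04×10⁻¹⁸) = 1.43×10⁻⁹ A = 1.43 nA

1.43 nA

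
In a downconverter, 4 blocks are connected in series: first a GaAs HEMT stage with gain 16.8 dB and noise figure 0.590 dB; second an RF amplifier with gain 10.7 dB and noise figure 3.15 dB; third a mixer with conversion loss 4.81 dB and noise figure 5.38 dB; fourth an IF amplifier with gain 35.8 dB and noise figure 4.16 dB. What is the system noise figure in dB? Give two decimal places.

Convert to linear (a loss of L dB is a gain of −L dB): F_i = 10^(NF_i/10), G_i = 10^(G_i,dB/10)
  Stage 1: F_1 = 10^(0.590/10) = 1.146, G_1 = 10^(16.8/10) = 47.86
  Stage 2: F_2 = 10^(3.15/10) = 2.065, G_2 = 10^(10.7/10) = 11.75
  Stage 3: F_3 = 10^(5.38/10) = 3.451, G_3 = 10^(−4.81/10) = 0.3304
  Stage 4: F_4 = 10^(4.16/10) = 2.606, G_4 = 10^(35.8/10) = 3802
Friis cascade:
  F = 1.146 + (2.065 − 1)/47.86 + (3.451 − 1)/562.3 + (2.606 − 1)/185.8 = 1.181
NF = 10 log₁₀(1.181) = 0.72 dB

0.72 dB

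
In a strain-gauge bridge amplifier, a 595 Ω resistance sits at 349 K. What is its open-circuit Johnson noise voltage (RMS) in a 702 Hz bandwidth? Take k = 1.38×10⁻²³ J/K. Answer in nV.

89.7 nV

V_n = √(4kTRB)
4kTRB = 4 × 1.38×10⁻²³ × 349 × 5.95×10² × 7.02×10² = 8.05×10⁻¹⁵ V²
V_n = √(8.05×10⁻¹⁵) = 8.97×10⁻⁸ V = 89.7 nV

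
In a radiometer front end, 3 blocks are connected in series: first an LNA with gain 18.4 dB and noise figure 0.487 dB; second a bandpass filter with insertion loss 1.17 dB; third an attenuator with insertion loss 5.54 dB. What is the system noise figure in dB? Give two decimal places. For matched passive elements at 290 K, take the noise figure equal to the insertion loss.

Convert to linear (a loss of L dB is a gain of −L dB): F_i = 10^(NF_i/10), G_i = 10^(G_i,dB/10)
  Stage 1: F_1 = 10^(0.487/10) = 1.119, G_1 = 10^(18.4/10) = 69.18
  Stage 2: F_2 = 10^(1.17/10) = 1.309, G_2 = 10^(−1.17/10) = 0.7638
  Stage 3: F_3 = 10^(5.54/10) = 3.581, G_3 = 10^(−5.54/10) = 0.2793
Friis cascade:
  F = 1.119 + (1.309 − 1)/69.18 + (3.581 − 1)/52.84 = 1.172
NF = 10 log₁₀(1.172) = 0.69 dB

0.69 dB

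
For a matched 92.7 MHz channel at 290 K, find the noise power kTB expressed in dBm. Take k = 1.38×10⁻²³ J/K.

P_n = kTB = 1.38×10⁻²³ × 290 × 9.27×10⁷ = 3.71×10⁻¹³ W
In dBm: 10 log₁₀(3.71×10⁻¹³ / 10⁻³) = −94.3 dBm

−94.3 dBm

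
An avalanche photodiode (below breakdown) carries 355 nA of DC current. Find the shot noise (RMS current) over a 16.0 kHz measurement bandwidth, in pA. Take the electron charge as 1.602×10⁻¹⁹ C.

I_n = √(2qI·B)
2qI·B = 2 × 1.602×10⁻¹⁹ × 3.55×10⁻⁷ × 1.60×10⁴ = 1.82×10⁻²¹ A²
I_n = √(1.82×10⁻²¹) = 4.27×10⁻¹¹ A = 42.7 pA

42.7 pA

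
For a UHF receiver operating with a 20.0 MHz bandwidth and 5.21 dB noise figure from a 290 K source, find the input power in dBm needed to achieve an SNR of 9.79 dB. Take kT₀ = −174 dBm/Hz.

−86.0 dBm

Sensitivity = −174 + 10 log₁₀(B) + NF + SNR_min
= −174 + 73.01 + 5.21 + 9.79
= −85.99 dBm → −86.0 dBm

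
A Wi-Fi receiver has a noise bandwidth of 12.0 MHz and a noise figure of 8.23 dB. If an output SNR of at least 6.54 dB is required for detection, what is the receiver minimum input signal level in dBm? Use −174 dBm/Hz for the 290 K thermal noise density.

−88.4 dBm

Sensitivity = −174 + 10 log₁₀(B) + NF + SNR_min
= −174 + 70.79 + 8.23 + 6.54
= −88.44 dBm → −88.4 dBm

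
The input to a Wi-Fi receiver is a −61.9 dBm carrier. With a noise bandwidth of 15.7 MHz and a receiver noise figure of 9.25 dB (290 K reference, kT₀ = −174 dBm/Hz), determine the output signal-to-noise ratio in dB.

Noise floor: N = −174 + 10 log₁₀(B) + NF
10 log₁₀(1.57×10⁷) = 71.96 dB
N = −174 + 71.96 + 9.25 = −92.79 dBm
SNR = P_sig − N = −61.9 − (−92.79) = 30.89 dB → 30.9 dB

30.9 dB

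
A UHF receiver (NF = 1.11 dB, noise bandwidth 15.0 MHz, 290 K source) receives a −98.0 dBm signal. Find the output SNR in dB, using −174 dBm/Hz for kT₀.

3.1 dB

Noise floor: N = −174 + 10 log₁₀(B) + NF
10 log₁₀(1.50×10⁷) = 71.76 dB
N = −174 + 71.76 + 1.11 = −101.13 dBm
SNR = P_sig − N = −98.0 − (−101.13) = 3.13 dB → 3.1 dB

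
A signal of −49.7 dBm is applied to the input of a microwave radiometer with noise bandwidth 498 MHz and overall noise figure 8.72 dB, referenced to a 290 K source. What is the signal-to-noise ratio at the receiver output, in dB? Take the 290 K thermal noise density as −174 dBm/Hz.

28.6 dB

Noise floor: N = −174 + 10 log₁₀(B) + NF
10 log₁₀(4.98×10⁸) = 86.97 dB
N = −174 + 86.97 + 8.72 = −78.31 dBm
SNR = P_sig − N = −49.7 − (−78.31) = 28.61 dB → 28.6 dB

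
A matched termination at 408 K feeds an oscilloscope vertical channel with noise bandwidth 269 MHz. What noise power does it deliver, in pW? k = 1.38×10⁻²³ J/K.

1.51 pW

P_n = kTB = 1.38×10⁻²³ × 408 × 2.69×10⁸ = 1.51×10⁻¹² W = 1.51 pW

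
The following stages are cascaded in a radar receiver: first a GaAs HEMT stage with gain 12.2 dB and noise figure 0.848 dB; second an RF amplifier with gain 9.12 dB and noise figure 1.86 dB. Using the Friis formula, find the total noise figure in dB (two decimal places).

0.96 dB

Convert to linear (a loss of L dB is a gain of −L dB): F_i = 10^(NF_i/10), G_i = 10^(G_i,dB/10)
  Stage 1: F_1 = 10^(0.848/10) = 1.216, G_1 = 10^(12.2/10) = 16.60
  Stage 2: F_2 = 10^(1.86/10) = 1.535, G_2 = 10^(9.12/10) = 8.166
Friis cascade:
  F = 1.216 + (1.535 − 1)/16.60 = 1.248
NF = 10 log₁₀(1.248) = 0.96 dB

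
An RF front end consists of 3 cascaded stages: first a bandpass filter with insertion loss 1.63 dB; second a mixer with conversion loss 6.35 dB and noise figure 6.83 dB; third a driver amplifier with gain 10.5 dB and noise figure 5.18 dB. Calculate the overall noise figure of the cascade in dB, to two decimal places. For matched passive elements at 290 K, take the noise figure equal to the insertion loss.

Convert to linear (a loss of L dB is a gain of −L dB): F_i = 10^(NF_i/10), G_i = 10^(G_i,dB/10)
  Stage 1: F_1 = 10^(1.63/10) = 1.455, G_1 = 10^(−1.63/10) = 0.6871
  Stage 2: F_2 = 10^(6.83/10) = 4.819, G_2 = 10^(−6.35/10) = 0.2317
  Stage 3: F_3 = 10^(5.18/10) = 3.296, G_3 = 10^(10.5/10) = 11.22
Friis cascade:
  F = 1.455 + (4.819 − 1)/0.6871 + (3.296 − 1)/0.1592 = 21.44
NF = 10 log₁₀(21.44) = 13.31 dB

13.31 dB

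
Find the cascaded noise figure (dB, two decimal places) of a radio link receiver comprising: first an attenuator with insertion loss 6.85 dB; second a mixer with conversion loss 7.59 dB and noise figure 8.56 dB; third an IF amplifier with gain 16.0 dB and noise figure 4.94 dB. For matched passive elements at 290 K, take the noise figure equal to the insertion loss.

19.72 dB

Convert to linear (a loss of L dB is a gain of −L dB): F_i = 10^(NF_i/10), G_i = 10^(G_i,dB/10)
  Stage 1: F_1 = 10^(6.85/10) = 4.842, G_1 = 10^(−6.85/10) = 0.2065
  Stage 2: F_2 = 10^(8.56/10) = 7.178, G_2 = 10^(−7.59/10) = 0.1742
  Stage 3: F_3 = 10^(4.94/10) = 3.119, G_3 = 10^(16.0/10) = 39.81
Friis cascade:
  F = 4.842 + (7.178 − 1)/0.2065 + (3.119 − 1)/0.03597 = 93.65
NF = 10 log₁₀(93.65) = 19.72 dB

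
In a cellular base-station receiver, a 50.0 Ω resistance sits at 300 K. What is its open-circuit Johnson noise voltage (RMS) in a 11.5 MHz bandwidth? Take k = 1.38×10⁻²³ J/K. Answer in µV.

V_n = √(4kTRB)
4kTRB = 4 × 1.38×10⁻²³ × 300 × 5.00×10¹ × 1.15×10⁷ = 9.52×10⁻¹² V²
V_n = √(9.52×10⁻¹²) = 3.09×10⁻⁶ V = 3.09 µV

3.09 µV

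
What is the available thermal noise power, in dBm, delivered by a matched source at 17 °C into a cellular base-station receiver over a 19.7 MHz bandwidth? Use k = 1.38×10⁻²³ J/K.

T = 17 °C + 273.15 = 290.15 K
P_n = kTB = 1.38×10⁻²³ × 290.15 × 1.97×10⁷ = 7.89×10⁻¹⁴ W
In dBm: 10 log₁₀(7.89×10⁻¹⁴ / 10⁻³) = −101.0 dBm

−101.0 dBm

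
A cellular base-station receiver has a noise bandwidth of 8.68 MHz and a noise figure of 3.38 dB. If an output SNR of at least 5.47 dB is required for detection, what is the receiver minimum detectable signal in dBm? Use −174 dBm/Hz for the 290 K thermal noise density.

−95.8 dBm

Sensitivity = −174 + 10 log₁₀(B) + NF + SNR_min
= −174 + 69.39 + 3.38 + 5.47
= −95.76 dBm → −95.8 dBm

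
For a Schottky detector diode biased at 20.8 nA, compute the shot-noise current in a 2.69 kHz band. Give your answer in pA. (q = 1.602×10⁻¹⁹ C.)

I_n = √(2qI·B)
2qI·B = 2 × 1.602×10⁻¹⁹ × 2.08×10⁻⁸ × 2.69×10³ = 1.79×10⁻²³ A²
I_n = √(1.79×10⁻²³) = 4.23×10⁻¹² A = 4.23 pA

4.23 pA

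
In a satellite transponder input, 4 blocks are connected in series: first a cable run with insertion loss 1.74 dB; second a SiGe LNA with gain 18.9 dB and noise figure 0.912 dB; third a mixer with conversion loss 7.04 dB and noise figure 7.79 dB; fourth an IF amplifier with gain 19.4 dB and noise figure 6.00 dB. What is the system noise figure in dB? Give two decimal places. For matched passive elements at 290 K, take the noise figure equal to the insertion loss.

3.48 dB

Convert to linear (a loss of L dB is a gain of −L dB): F_i = 10^(NF_i/10), G_i = 10^(G_i,dB/10)
  Stage 1: F_1 = 10^(1.74/10) = 1.493, G_1 = 10^(−1.74/10) = 0.6699
  Stage 2: F_2 = 10^(0.912/10) = 1.234, G_2 = 10^(18.9/10) = 77.62
  Stage 3: F_3 = 10^(7.79/10) = 6.012, G_3 = 10^(−7.04/10) = 0.1977
  Stage 4: F_4 = 10^(6.00/10) = 3.981, G_4 = 10^(19.4/10) = 87.10
Friis cascade:
  F = 1.493 + (1.234 − 1)/0.6699 + (6.012 − 1)/52.00 + (3.981 − 1)/10.28 = 2.228
NF = 10 log₁₀(2.228) = 3.48 dB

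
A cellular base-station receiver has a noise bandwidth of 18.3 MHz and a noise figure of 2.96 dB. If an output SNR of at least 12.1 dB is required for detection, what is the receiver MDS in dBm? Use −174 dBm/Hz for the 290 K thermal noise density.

Sensitivity = −174 + 10 log₁₀(B) + NF + SNR_min
= −174 + 72.62 + 2.96 + 12.1
= −86.32 dBm → −86.3 dBm

−86.3 dBm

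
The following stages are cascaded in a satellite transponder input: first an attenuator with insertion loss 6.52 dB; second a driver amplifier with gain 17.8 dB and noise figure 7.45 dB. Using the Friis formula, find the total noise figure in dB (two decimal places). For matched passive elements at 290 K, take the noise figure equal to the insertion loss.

13.97 dB

Convert to linear (a loss of L dB is a gain of −L dB): F_i = 10^(NF_i/10), G_i = 10^(G_i,dB/10)
  Stage 1: F_1 = 10^(6.52/10) = 4.487, G_1 = 10^(−6.52/10) = 0.2228
  Stage 2: F_2 = 10^(7.45/10) = 5.559, G_2 = 10^(17.8/10) = 60.26
Friis cascade:
  F = 4.487 + (5.559 − 1)/0.2228 = 24.95
NF = 10 log₁₀(24.95) = 13.97 dB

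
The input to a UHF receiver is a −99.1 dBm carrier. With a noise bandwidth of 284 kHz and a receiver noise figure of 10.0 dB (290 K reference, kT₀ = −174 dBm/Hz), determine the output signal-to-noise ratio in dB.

Noise floor: N = −174 + 10 log₁₀(B) + NF
10 log₁₀(2.84×10⁵) = 54.53 dB
N = −174 + 54.53 + 10.0 = −109.47 dBm
SNR = P_sig − N = −99.1 − (−109.47) = 10.37 dB → 10.4 dB

10.4 dB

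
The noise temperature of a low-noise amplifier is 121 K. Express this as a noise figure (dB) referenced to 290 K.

F = 1 + T_e/T₀ = 1 + 121/290 = 1.41724
NF = 10 log₁₀(1.41724) = 1.51 dB

1.51 dB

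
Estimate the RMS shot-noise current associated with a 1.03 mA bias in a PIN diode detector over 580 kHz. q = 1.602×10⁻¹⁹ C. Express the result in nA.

I_n = √(2qI·B)
2qI·B = 2 × 1.602×10⁻¹⁹ × 1.03×10⁻³ × 5.80×10⁵ = 1.91×10⁻¹⁶ A²
I_n = √(1.91×10⁻¹⁶) = 1.38×10⁻⁸ A = 13.8 nA

13.8 nA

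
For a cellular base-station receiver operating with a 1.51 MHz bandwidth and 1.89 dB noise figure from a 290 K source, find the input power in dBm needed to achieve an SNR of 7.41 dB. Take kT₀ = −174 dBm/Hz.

−102.9 dBm

Sensitivity = −174 + 10 log₁₀(B) + NF + SNR_min
= −174 + 61.79 + 1.89 + 7.41
= −102.91 dBm → −102.9 dBm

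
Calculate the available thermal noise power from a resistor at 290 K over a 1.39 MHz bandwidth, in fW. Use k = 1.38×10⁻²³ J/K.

P_n = kTB = 1.38×10⁻²³ × 290 × 1.39×10⁶ = 5.56×10⁻¹⁵ W = 5.56 fW

5.56 fW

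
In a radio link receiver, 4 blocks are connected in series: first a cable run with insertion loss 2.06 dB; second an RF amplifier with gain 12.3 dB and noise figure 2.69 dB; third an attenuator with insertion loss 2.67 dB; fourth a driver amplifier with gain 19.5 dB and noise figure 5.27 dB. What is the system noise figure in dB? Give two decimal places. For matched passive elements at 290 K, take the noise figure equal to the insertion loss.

5.42 dB

Convert to linear (a loss of L dB is a gain of −L dB): F_i = 10^(NF_i/10), G_i = 10^(G_i,dB/10)
  Stage 1: F_1 = 10^(2.06/10) = 1.607, G_1 = 10^(−2.06/10) = 0.6223
  Stage 2: F_2 = 10^(2.69/10) = 1.858, G_2 = 10^(12.3/10) = 16.98
  Stage 3: F_3 = 10^(2.67/10) = 1.849, G_3 = 10^(−2.67/10) = 0.5408
  Stage 4: F_4 = 10^(5.27/10) = 3.365, G_4 = 10^(19.5/10) = 89.13
Friis cascade:
  F = 1.607 + (1.858 − 1)/0.6223 + (1.849 − 1)/10.57 + (3.365 − 1)/5.715 = 3.480
NF = 10 log₁₀(3.480) = 5.42 dB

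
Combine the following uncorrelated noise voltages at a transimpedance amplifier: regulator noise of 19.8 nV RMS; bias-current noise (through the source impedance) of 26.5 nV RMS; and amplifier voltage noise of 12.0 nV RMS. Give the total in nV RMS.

35.2 nV

Uncorrelated sources add in power (mean-square): V_tot = √(ΣV_i²)
V_tot = √[(1.98×10⁻⁸)² + (2.65×10⁻⁸)² + (1.20×10⁻⁸)²] = 3.52×10⁻⁸ V = 35.2 nV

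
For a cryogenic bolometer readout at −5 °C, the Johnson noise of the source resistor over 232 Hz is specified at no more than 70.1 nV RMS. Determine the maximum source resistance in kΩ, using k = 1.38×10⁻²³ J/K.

T = −5 °C + 273.15 = 268.15 K
Johnson–Nyquist: V_n = √(4kTRB) ⇒ R = V_n² / (4kTB)
4kTB = 4 × 1.38×10⁻²³ × 268.15 × 2.32×10² = 3.43×10⁻¹⁸
R = (7.01×10⁻⁸)² / 3.43×10⁻¹⁸ = 1.43×10³ Ω = 1.43 kΩ

1.43 kΩ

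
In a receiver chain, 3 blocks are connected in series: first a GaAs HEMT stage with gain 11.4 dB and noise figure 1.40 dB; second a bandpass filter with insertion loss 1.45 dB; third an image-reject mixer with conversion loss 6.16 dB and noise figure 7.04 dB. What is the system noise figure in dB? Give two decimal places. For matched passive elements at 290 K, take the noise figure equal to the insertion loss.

2.60 dB

Convert to linear (a loss of L dB is a gain of −L dB): F_i = 10^(NF_i/10), G_i = 10^(G_i,dB/10)
  Stage 1: F_1 = 10^(1.40/10) = 1.380, G_1 = 10^(11.4/10) = 13.80
  Stage 2: F_2 = 10^(1.45/10) = 1.396, G_2 = 10^(−1.45/10) = 0.7161
  Stage 3: F_3 = 10^(7.04/10) = 5.058, G_3 = 10^(−6.16/10) = 0.2421
Friis cascade:
  F = 1.380 + (1.396 − 1)/13.80 + (5.058 − 1)/9.886 = 1.820
NF = 10 log₁₀(1.820) = 2.60 dB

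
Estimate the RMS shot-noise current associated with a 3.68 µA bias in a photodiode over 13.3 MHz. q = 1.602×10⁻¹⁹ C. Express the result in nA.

3.96 nA

I_n = √(2qI·B)
2qI·B = 2 × 1.602×10⁻¹⁹ × 3.68×10⁻⁶ × 1.33×10⁷ = 1.57×10⁻¹⁷ A²
I_n = √(1.57×10⁻¹⁷) = 3.96×10⁻⁹ A = 3.96 nA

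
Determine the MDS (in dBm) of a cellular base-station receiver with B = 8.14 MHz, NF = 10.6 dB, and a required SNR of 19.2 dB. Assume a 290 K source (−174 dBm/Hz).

−75.1 dBm

Sensitivity = −174 + 10 log₁₀(B) + NF + SNR_min
= −174 + 69.11 + 10.6 + 19.2
= −75.09 dBm → −75.1 dBm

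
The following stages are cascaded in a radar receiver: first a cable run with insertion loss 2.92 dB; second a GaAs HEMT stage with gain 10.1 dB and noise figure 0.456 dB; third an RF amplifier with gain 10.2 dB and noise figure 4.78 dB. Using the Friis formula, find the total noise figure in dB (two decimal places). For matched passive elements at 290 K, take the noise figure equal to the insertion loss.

4.08 dB

Convert to linear (a loss of L dB is a gain of −L dB): F_i = 10^(NF_i/10), G_i = 10^(G_i,dB/10)
  Stage 1: F_1 = 10^(2.92/10) = 1.959, G_1 = 10^(−2.92/10) = 0.5105
  Stage 2: F_2 = 10^(0.456/10) = 1.111, G_2 = 10^(10.1/10) = 10.23
  Stage 3: F_3 = 10^(4.78/10) = 3.006, G_3 = 10^(10.2/10) = 10.47
Friis cascade:
  F = 1.959 + (1.111 − 1)/0.5105 + (3.006 − 1)/5.224 = 2.560
NF = 10 log₁₀(2.560) = 4.08 dB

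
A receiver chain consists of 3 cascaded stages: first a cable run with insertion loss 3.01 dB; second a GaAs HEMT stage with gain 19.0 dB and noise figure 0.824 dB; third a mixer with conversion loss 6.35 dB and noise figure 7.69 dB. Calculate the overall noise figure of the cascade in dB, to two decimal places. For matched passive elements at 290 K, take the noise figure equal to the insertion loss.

Convert to linear (a loss of L dB is a gain of −L dB): F_i = 10^(NF_i/10), G_i = 10^(G_i,dB/10)
  Stage 1: F_1 = 10^(3.01/10) = 2.000, G_1 = 10^(−3.01/10) = 0.5000
  Stage 2: F_2 = 10^(0.824/10) = 1.209, G_2 = 10^(19.0/10) = 79.43
  Stage 3: F_3 = 10^(7.69/10) = 5.875, G_3 = 10^(−6.35/10) = 0.2317
Friis cascade:
  F = 2.000 + (1.209 − 1)/0.5000 + (5.875 − 1)/39.72 = 2.540
NF = 10 log₁₀(2.540) = 4.05 dB

4.05 dB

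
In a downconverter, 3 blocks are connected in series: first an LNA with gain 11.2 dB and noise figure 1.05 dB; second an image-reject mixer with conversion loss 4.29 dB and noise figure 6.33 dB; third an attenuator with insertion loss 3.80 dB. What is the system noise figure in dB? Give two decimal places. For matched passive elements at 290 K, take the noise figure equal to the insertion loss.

2.57 dB

Convert to linear (a loss of L dB is a gain of −L dB): F_i = 10^(NF_i/10), G_i = 10^(G_i,dB/10)
  Stage 1: F_1 = 10^(1.05/10) = 1.274, G_1 = 10^(11.2/10) = 13.18
  Stage 2: F_2 = 10^(6.33/10) = 4.295, G_2 = 10^(−4.29/10) = 0.3724
  Stage 3: F_3 = 10^(3.80/10) = 2.399, G_3 = 10^(−3.80/10) = 0.4169
Friis cascade:
  F = 1.274 + (4.295 − 1)/13.18 + (2.399 − 1)/4.909 = 1.808
NF = 10 log₁₀(1.808) = 2.57 dB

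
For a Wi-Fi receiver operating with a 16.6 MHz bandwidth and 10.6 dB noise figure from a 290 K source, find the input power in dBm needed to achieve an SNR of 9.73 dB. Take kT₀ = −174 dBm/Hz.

Sensitivity = −174 + 10 log₁₀(B) + NF + SNR_min
= −174 + 72.2 + 10.6 + 9.73
= −81.47 dBm → −81.5 dBm

−81.5 dBm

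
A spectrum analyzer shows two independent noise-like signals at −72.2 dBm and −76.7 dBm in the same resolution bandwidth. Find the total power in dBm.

Convert to linear, add, convert back:
P₁ = 6.03×10⁻¹¹ W, P₂ = 2.14×10⁻¹¹ W
P_tot = 8.16×10⁻¹¹ W → 10 log₁₀(P_tot / 10⁻³) = −70.9 dBm

−70.9 dBm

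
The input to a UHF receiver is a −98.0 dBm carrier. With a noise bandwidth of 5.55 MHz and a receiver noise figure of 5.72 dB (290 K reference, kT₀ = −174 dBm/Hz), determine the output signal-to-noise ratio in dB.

Noise floor: N = −174 + 10 log₁₀(B) + NF
10 log₁₀(5.55×10⁶) = 67.44 dB
N = −174 + 67.44 + 5.72 = −100.84 dBm
SNR = P_sig − N = −98.0 − (−100.84) = 2.84 dB → 2.8 dB

2.8 dB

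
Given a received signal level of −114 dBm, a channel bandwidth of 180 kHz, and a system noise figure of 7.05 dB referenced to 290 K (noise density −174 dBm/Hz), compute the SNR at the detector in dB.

0.4 dB

Noise floor: N = −174 + 10 log₁₀(B) + NF
10 log₁₀(1.80×10⁵) = 52.55 dB
N = −174 + 52.55 + 7.05 = −114.40 dBm
SNR = P_sig − N = −114 − (−114.40) = 0.40 dB → 0.4 dB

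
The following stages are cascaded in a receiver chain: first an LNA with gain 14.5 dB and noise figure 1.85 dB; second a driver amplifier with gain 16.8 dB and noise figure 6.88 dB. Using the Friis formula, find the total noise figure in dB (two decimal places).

Convert to linear (a loss of L dB is a gain of −L dB): F_i = 10^(NF_i/10), G_i = 10^(G_i,dB/10)
  Stage 1: F_1 = 10^(1.85/10) = 1.531, G_1 = 10^(14.5/10) = 28.18
  Stage 2: F_2 = 10^(6.88/10) = 4.875, G_2 = 10^(16.8/10) = 47.86
Friis cascade:
  F = 1.531 + (4.875 − 1)/28.18 = 1.669
NF = 10 log₁₀(1.669) = 2.22 dB

2.22 dB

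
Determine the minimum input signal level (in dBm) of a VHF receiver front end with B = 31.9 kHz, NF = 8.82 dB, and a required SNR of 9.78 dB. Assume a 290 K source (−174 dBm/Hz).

Sensitivity = −174 + 10 log₁₀(B) + NF + SNR_min
= −174 + 45.04 + 8.82 + 9.78
= −110.36 dBm → −110.4 dBm

−110.4 dBm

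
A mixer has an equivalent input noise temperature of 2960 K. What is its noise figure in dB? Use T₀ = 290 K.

10.49 dB

F = 1 + T_e/T₀ = 1 + 2960/290 = 11.2069
NF = 10 log₁₀(11.2069) = 10.49 dB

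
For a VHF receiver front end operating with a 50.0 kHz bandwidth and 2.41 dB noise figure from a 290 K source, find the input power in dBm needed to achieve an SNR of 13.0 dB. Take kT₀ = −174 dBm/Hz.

−111.6 dBm

Sensitivity = −174 + 10 log₁₀(B) + NF + SNR_min
= −174 + 46.99 + 2.41 + 13.0
= −111.60 dBm → −111.6 dBm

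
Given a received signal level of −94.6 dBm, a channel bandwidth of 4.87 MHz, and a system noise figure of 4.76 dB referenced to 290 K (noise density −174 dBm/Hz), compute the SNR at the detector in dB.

7.8 dB

Noise floor: N = −174 + 10 log₁₀(B) + NF
10 log₁₀(4.87×10⁶) = 66.88 dB
N = −174 + 66.88 + 4.76 = −102.36 dBm
SNR = P_sig − N = −94.6 − (−102.36) = 7.76 dB → 7.8 dB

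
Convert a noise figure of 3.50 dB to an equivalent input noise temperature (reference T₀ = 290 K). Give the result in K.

359 K

F = 10^(3.50/10) = 2.23872
T_e = (F − 1)·T₀ = (2.23872 − 1) × 290 = 359 K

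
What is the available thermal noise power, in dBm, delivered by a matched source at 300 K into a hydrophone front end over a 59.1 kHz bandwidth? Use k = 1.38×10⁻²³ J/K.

−126.1 dBm

P_n = kTB = 1.38×10⁻²³ × 300 × 5.91×10⁴ = 2.45×10⁻¹⁶ W
In dBm: 10 log₁₀(2.45×10⁻¹⁶ / 10⁻³) = −126.1 dBm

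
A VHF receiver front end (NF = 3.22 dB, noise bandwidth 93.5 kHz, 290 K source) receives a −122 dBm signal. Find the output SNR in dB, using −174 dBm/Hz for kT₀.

−0.9 dB

Noise floor: N = −174 + 10 log₁₀(B) + NF
10 log₁₀(9.35×10⁴) = 49.71 dB
N = −174 + 49.71 + 3.22 = −121.07 dBm
SNR = P_sig − N = −122 − (−121.07) = −0.93 dB → −0.9 dB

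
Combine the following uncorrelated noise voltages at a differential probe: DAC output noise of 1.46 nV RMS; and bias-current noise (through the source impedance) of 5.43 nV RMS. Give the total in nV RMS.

Uncorrelated sources add in power (mean-square): V_tot = √(ΣV_i²)
V_tot = √[(1.46×10⁻⁹)² + (5.43×10⁻⁹)²] = 5.62×10⁻⁹ V = 5.62 nV

5.62 nV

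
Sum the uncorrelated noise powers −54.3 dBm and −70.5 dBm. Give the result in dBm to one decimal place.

−54.2 dBm

Convert to linear, add, convert back:
P₁ = 3.72×10⁻⁹ W, P₂ = 8.91×10⁻¹¹ W
P_tot = 3.80×10⁻⁹ W → 10 log₁₀(P_tot / 10⁻³) = −54.2 dBm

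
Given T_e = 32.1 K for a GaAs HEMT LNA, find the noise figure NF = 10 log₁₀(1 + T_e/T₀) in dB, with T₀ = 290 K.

0.456 dB

F = 1 + T_e/T₀ = 1 + 32.1/290 = 1.11069
NF = 10 log₁₀(1.11069) = 0.456 dB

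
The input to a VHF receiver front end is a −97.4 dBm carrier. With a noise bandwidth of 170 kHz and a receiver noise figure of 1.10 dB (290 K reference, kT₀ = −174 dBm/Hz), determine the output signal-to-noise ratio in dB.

23.2 dB

Noise floor: N = −174 + 10 log₁₀(B) + NF
10 log₁₀(1.70×10⁵) = 52.3 dB
N = −174 + 52.3 + 1.10 = −120.60 dBm
SNR = P_sig − N = −97.4 − (−120.60) = 23.20 dB → 23.2 dB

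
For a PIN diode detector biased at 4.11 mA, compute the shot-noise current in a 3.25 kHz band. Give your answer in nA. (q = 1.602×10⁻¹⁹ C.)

I_n = √(2qI·B)
2qI·B = 2 × 1.602×10⁻¹⁹ × 4.11×10⁻³ × 3.25×10³ = 4.28×10⁻¹⁸ A²
I_n = √(4.28×10⁻¹⁸) = 2.07×10⁻⁹ A = 2.07 nA

2.07 nA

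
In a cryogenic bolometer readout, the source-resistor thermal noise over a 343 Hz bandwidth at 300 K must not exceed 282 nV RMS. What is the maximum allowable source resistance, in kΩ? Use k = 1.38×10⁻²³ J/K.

Johnson–Nyquist: V_n = √(4kTRB) ⇒ R = V_n² / (4kTB)
4kTB = 4 × 1.38×10⁻²³ × 300 × 3.43×10² = 5.68×10⁻¹⁸
R = (2.82×10⁻⁷)² / 5.68×10⁻¹⁸ = 1.40×10⁴ Ω = 14.0 kΩ

14.0 kΩ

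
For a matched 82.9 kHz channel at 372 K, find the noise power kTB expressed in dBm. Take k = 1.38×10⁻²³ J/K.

−123.7 dBm

P_n = kTB = 1.38×10⁻²³ × 372 × 8.29×10⁴ = 4.26×10⁻¹⁶ W
In dBm: 10 log₁₀(4.26×10⁻¹⁶ / 10⁻³) = −123.7 dBm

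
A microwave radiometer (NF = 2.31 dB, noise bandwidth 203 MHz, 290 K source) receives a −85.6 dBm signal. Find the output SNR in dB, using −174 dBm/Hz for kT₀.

3.0 dB

Noise floor: N = −174 + 10 log₁₀(B) + NF
10 log₁₀(2.03×10⁸) = 83.07 dB
N = −174 + 83.07 + 2.31 = −88.62 dBm
SNR = P_sig − N = −85.6 − (−88.62) = 3.02 dB → 3.0 dB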